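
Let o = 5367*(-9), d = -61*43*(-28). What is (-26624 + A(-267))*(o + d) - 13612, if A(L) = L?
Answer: -676080243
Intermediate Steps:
d = 73444 (d = -2623*(-28) = 73444)
o = -48303
(-26624 + A(-267))*(o + d) - 13612 = (-26624 - 267)*(-48303 + 73444) - 13612 = -26891*25141 - 13612 = -676066631 - 13612 = -676080243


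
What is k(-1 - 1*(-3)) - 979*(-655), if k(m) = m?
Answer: 641247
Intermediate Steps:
k(-1 - 1*(-3)) - 979*(-655) = (-1 - 1*(-3)) - 979*(-655) = (-1 + 3) + 641245 = 2 + 641245 = 641247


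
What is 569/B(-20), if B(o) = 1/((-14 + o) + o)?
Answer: -30726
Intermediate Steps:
B(o) = 1/(-14 + 2*o)
569/B(-20) = 569/((1/(2*(-7 - 20)))) = 569/(((½)/(-27))) = 569/(((½)*(-1/27))) = 569/(-1/54) = 569*(-54) = -30726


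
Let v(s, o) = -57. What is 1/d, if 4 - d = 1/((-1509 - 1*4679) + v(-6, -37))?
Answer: 6245/24981 ≈ 0.24999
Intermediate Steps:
d = 24981/6245 (d = 4 - 1/((-1509 - 1*4679) - 57) = 4 - 1/((-1509 - 4679) - 57) = 4 - 1/(-6188 - 57) = 4 - 1/(-6245) = 4 - 1*(-1/6245) = 4 + 1/6245 = 24981/6245 ≈ 4.0002)
1/d = 1/(24981/6245) = 6245/24981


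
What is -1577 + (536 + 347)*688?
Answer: 605927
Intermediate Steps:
-1577 + (536 + 347)*688 = -1577 + 883*688 = -1577 + 607504 = 605927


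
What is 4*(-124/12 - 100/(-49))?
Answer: -4876/147 ≈ -33.170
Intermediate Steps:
4*(-124/12 - 100/(-49)) = 4*(-124*1/12 - 100*(-1/49)) = 4*(-31/3 + 100/49) = 4*(-1219/147) = -4876/147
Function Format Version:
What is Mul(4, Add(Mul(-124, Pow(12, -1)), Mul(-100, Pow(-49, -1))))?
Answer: Rational(-4876, 147) ≈ -33.170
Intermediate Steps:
Mul(4, Add(Mul(-124, Pow(12, -1)), Mul(-100, Pow(-49, -1)))) = Mul(4, Add(Mul(-124, Rational(1, 12)), Mul(-100, Rational(-1, 49)))) = Mul(4, Add(Rational(-31, 3), Rational(100, 49))) = Mul(4, Rational(-1219, 147)) = Rational(-4876, 147)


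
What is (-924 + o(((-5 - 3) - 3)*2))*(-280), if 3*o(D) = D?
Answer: 782320/3 ≈ 2.6077e+5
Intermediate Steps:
o(D) = D/3
(-924 + o(((-5 - 3) - 3)*2))*(-280) = (-924 + (((-5 - 3) - 3)*2)/3)*(-280) = (-924 + ((-8 - 3)*2)/3)*(-280) = (-924 + (-11*2)/3)*(-280) = (-924 + (⅓)*(-22))*(-280) = (-924 - 22/3)*(-280) = -2794/3*(-280) = 782320/3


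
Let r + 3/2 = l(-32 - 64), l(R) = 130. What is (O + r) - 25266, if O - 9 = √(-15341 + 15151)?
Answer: -50257/2 + I*√190 ≈ -25129.0 + 13.784*I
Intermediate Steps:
r = 257/2 (r = -3/2 + 130 = 257/2 ≈ 128.50)
O = 9 + I*√190 (O = 9 + √(-15341 + 15151) = 9 + √(-190) = 9 + I*√190 ≈ 9.0 + 13.784*I)
(O + r) - 25266 = ((9 + I*√190) + 257/2) - 25266 = (275/2 + I*√190) - 25266 = -50257/2 + I*√190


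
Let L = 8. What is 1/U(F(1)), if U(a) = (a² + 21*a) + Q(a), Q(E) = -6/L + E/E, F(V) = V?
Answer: 4/89 ≈ 0.044944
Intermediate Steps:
Q(E) = ¼ (Q(E) = -6/8 + E/E = -6*⅛ + 1 = -¾ + 1 = ¼)
U(a) = ¼ + a² + 21*a (U(a) = (a² + 21*a) + ¼ = ¼ + a² + 21*a)
1/U(F(1)) = 1/(¼ + 1² + 21*1) = 1/(¼ + 1 + 21) = 1/(89/4) = 4/89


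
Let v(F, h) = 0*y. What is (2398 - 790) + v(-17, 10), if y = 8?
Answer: 1608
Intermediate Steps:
v(F, h) = 0 (v(F, h) = 0*8 = 0)
(2398 - 790) + v(-17, 10) = (2398 - 790) + 0 = 1608 + 0 = 1608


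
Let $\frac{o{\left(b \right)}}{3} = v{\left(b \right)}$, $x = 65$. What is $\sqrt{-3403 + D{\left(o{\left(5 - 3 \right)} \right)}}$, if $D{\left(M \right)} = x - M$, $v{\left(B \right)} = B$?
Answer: $4 i \sqrt{209} \approx 57.827 i$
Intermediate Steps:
$o{\left(b \right)} = 3 b$
$D{\left(M \right)} = 65 - M$
$\sqrt{-3403 + D{\left(o{\left(5 - 3 \right)} \right)}} = \sqrt{-3403 + \left(65 - 3 \left(5 - 3\right)\right)} = \sqrt{-3403 + \left(65 - 3 \cdot 2\right)} = \sqrt{-3403 + \left(65 - 6\right)} = \sqrt{-3403 + 59} = \sqrt{-3344} = 4 i \sqrt{209}$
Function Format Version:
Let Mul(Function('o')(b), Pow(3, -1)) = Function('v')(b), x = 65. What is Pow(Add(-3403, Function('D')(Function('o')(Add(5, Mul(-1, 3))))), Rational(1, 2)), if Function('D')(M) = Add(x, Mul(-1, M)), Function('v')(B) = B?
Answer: Mul(4, I, Pow(209, Rational(1, 2))) ≈ Mul(57.827, I)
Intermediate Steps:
Function('o')(b) = Mul(3, b)
Function('D')(M) = Add(65, Mul(-1, M))
Pow(Add(-3403, Function('D')(Function('o')(Add(5, Mul(-1, 3))))), Rational(1, 2)) = Pow(Add(-3403, Add(65, Mul(-1, Mul(3, Add(5, Mul(-1, 3)))))), Rational(1, 2)) = Pow(Add(-3403, Add(65, Mul(-1, Mul(3, Add(5, -3))))), Rational(1, 2)) = Pow(Add(-3403, Add(65, Mul(-1, Mul(3, 2)))), Rational(1, 2)) = Pow(Add(-3403, Add(65, Mul(-1, 6))), Rational(1, 2)) = Pow(Add(-3403, Add(65, -6)), Rational(1, 2)) = Pow(Add(-3403, 59), Rational(1, 2)) = Pow(-3344, Rational(1, 2)) = Mul(4, I, Pow(209, Rational(1, 2)))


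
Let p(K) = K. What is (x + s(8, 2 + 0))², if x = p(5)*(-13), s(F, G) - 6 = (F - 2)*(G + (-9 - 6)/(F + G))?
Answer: 3136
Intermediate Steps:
s(F, G) = 6 + (-2 + F)*(G - 15/(F + G)) (s(F, G) = 6 + (F - 2)*(G + (-9 - 6)/(F + G)) = 6 + (-2 + F)*(G - 15/(F + G)))
x = -65 (x = 5*(-13) = -65)
(x + s(8, 2 + 0))² = (-65 + (30 - 9*8 - 2*(2 + 0)² + 6*(2 + 0) + 8*(2 + 0)² + (2 + 0)*8² - 2*8*(2 + 0))/(8 + (2 + 0)))² = (-65 + (30 - 72 - 2*2² + 6*2 + 8*2² + 2*64 - 2*8*2)/(8 + 2))² = (-65 + (30 - 72 - 2*4 + 12 + 8*4 + 128 - 32)/10)² = (-65 + (30 - 72 - 8 + 12 + 32 + 128 - 32)/10)² = (-65 + (⅒)*90)² = (-65 + 9)² = (-56)² = 3136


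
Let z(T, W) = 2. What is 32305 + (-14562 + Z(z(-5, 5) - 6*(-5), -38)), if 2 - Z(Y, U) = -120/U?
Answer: 337095/19 ≈ 17742.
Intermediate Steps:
Z(Y, U) = 2 + 120/U (Z(Y, U) = 2 - (-120)/U = 2 + 120/U)
32305 + (-14562 + Z(z(-5, 5) - 6*(-5), -38)) = 32305 + (-14562 + (2 + 120/(-38))) = 32305 + (-14562 + (2 + 120*(-1/38))) = 32305 + (-14562 + (2 - 60/19)) = 32305 + (-14562 - 22/19) = 32305 - 276700/19 = 337095/19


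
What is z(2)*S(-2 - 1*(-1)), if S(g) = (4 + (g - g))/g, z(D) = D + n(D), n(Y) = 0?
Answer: -8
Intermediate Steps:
z(D) = D (z(D) = D + 0 = D)
S(g) = 4/g (S(g) = (4 + 0)/g = 4/g)
z(2)*S(-2 - 1*(-1)) = 2*(4/(-2 - 1*(-1))) = 2*(4/(-2 + 1)) = 2*(4/(-1)) = 2*(4*(-1)) = 2*(-4) = -8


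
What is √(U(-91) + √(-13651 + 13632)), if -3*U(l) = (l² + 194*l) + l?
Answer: √(28392 + 9*I*√19)/3 ≈ 56.166 + 0.038803*I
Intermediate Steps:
U(l) = -65*l - l²/3 (U(l) = -((l² + 194*l) + l)/3 = -(l² + 195*l)/3 = -65*l - l²/3)
√(U(-91) + √(-13651 + 13632)) = √(-⅓*(-91)*(195 - 91) + √(-13651 + 13632)) = √(-⅓*(-91)*104 + √(-19)) = √(9464/3 + I*√19)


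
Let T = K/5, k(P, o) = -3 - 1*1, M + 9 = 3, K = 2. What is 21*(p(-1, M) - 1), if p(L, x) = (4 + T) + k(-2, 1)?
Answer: -63/5 ≈ -12.600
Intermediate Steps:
M = -6 (M = -9 + 3 = -6)
k(P, o) = -4 (k(P, o) = -3 - 1 = -4)
T = 2/5 ≈ 0.40000
p(L, x) = 2/5 (p(L, x) = (4 + 2/5) - 4 = 22/5 - 4 = 2/5)
21*(p(-1, M) - 1) = 21*(2/5 - 1) = 21*(-3/5) = -63/5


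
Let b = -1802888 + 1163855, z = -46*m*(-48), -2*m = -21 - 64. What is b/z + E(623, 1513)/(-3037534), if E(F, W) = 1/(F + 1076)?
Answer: -549650417581103/80714446960240 ≈ -6.8098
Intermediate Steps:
m = 85/2 (m = -(-21 - 64)/2 = -½*(-85) = 85/2 ≈ 42.500)
z = 93840 (z = -46*85/2*(-48) = -1955*(-48) = 93840)
E(F, W) = 1/(1076 + F)
b = -639033
b/z + E(623, 1513)/(-3037534) = -639033/93840 + 1/((1076 + 623)*(-3037534)) = -639033*1/93840 - 1/3037534/1699 = -213011/31280 + (1/1699)*(-1/3037534) = -213011/31280 - 1/5160770266 = -549650417581103/80714446960240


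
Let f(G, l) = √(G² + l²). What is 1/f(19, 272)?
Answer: √74345/74345 ≈ 0.0036675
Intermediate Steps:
1/f(19, 272) = 1/(√(19² + 272²)) = 1/(√(361 + 73984)) = 1/(√74345) = √74345/74345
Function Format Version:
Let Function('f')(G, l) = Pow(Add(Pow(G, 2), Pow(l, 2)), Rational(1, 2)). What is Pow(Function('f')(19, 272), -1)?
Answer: Mul(Rational(1, 74345), Pow(74345, Rational(1, 2))) ≈ 0.0036675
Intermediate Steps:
Pow(Function('f')(19, 272), -1) = Pow(Pow(Add(Pow(19, 2), Pow(272, 2)), Rational(1, 2)), -1) = Pow(Pow(Add(361, 73984), Rational(1, 2)), -1) = Pow(Pow(74345, Rational(1, 2)), -1) = Mul(Rational(1, 74345), Pow(74345, Rational(1, 2)))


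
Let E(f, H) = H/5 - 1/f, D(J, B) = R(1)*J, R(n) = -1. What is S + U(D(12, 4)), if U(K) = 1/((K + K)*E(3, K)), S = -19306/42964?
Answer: -1529387/3523048 ≈ -0.43411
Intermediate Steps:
D(J, B) = -J
E(f, H) = -1/f + H/5 (E(f, H) = H*(⅕) - 1/f = H/5 - 1/f = -1/f + H/5)
S = -9653/21482 (S = -19306*1/42964 = -9653/21482 ≈ -0.44935)
U(K) = 1/(2*K*(-⅓ + K/5)) (U(K) = 1/((K + K)*(-1/3 + K/5)) = 1/(((2*K))*(-1*⅓ + K/5)) = (1/(2*K))/(-⅓ + K/5) = 1/(2*K*(-⅓ + K/5)))
S + U(D(12, 4)) = -9653/21482 + 15/(2*((-1*12))*(-5 + 3*(-1*12))) = -9653/21482 + (15/2)/(-12*(-5 + 3*(-12))) = -9653/21482 + (15/2)*(-1/12)/(-5 - 36) = -9653/21482 + (15/2)*(-1/12)/(-41) = -9653/21482 + (15/2)*(-1/12)*(-1/41) = -9653/21482 + 5/328 = -1529387/3523048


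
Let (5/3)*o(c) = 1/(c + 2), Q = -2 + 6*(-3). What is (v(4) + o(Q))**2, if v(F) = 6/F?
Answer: 484/225 ≈ 2.1511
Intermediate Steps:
Q = -20 (Q = -2 - 18 = -20)
o(c) = 3/(5*(2 + c)) (o(c) = 3/(5*(c + 2)) = 3/(5*(2 + c)))
(v(4) + o(Q))**2 = (6/4 + 3/(5*(2 - 20)))**2 = (6*(1/4) + (3/5)/(-18))**2 = (3/2 + (3/5)*(-1/18))**2 = (3/2 - 1/30)**2 = (22/15)**2 = 484/225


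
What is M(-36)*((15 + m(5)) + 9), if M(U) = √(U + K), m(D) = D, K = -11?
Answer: 29*I*√47 ≈ 198.81*I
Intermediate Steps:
M(U) = √(-11 + U) (M(U) = √(U - 11) = √(-11 + U))
M(-36)*((15 + m(5)) + 9) = √(-11 - 36)*((15 + 5) + 9) = √(-47)*(20 + 9) = (I*√47)*29 = 29*I*√47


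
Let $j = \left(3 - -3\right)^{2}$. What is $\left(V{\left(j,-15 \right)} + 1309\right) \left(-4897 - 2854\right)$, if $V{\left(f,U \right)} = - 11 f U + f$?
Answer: $-56466035$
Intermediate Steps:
$j = 36$ ($j = \left(3 + \left(-2 + 5\right)\right)^{2} = \left(3 + 3\right)^{2} = 6^{2} = 36$)
$V{\left(f,U \right)} = f - 11 U f$ ($V{\left(f,U \right)} = - 11 U f + f = f - 11 U f$)
$\left(V{\left(j,-15 \right)} + 1309\right) \left(-4897 - 2854\right) = \left(36 \left(1 - -165\right) + 1309\right) \left(-4897 - 2854\right) = \left(36 \left(1 + 165\right) + 1309\right) \left(-7751\right) = \left(36 \cdot 166 + 1309\right) \left(-7751\right) = \left(5976 + 1309\right) \left(-7751\right) = 7285 \left(-7751\right) = -56466035$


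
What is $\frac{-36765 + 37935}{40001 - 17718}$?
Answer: $\frac{1170}{22283} \approx 0.052506$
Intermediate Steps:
$\frac{-36765 + 37935}{40001 - 17718} = \frac{1170}{22283}$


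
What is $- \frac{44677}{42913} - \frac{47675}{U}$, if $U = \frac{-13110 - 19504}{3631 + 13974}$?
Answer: $\frac{36016212330697}{1399564582} \approx 25734.0$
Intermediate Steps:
$U = - \frac{32614}{17605} \approx -1.8525$
$- \frac{44677}{42913} - \frac{47675}{U} = - \frac{44677}{42913} - \frac{47675}{- \frac{32614}{17605}} = \left(-44677\right) \frac{1}{42913} - - \frac{839318375}{32614} = - \frac{44677}{42913} + \frac{839318375}{32614} = \frac{36016212330697}{1399564582}$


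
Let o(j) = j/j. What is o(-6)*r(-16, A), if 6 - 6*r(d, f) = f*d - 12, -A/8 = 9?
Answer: -189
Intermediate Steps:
A = -72 (A = -8*9 = -72)
r(d, f) = 3 - d*f/6 (r(d, f) = 1 - (f*d - 12)/6 = 1 - (d*f - 12)/6 = 1 - (-12 + d*f)/6 = 1 + (2 - d*f/6) = 3 - d*f/6)
o(j) = 1
o(-6)*r(-16, A) = 1*(3 - ⅙*(-16)*(-72)) = 1*(3 - 192) = 1*(-189) = -189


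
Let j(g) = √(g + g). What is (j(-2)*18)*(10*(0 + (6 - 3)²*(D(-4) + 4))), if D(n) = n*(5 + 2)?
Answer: -77760*I ≈ -77760.0*I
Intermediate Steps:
D(n) = 7*n (D(n) = n*7 = 7*n)
j(g) = √2*√g (j(g) = √(2*g) = √2*√g)
(j(-2)*18)*(10*(0 + (6 - 3)²*(D(-4) + 4))) = ((√2*√(-2))*18)*(10*(0 + (6 - 3)²*(7*(-4) + 4))) = ((√2*(I*√2))*18)*(10*(0 + 3²*(-28 + 4))) = ((2*I)*18)*(10*(0 + 9*(-24))) = (36*I)*(10*(0 - 216)) = (36*I)*(10*(-216)) = (36*I)*(-2160) = -77760*I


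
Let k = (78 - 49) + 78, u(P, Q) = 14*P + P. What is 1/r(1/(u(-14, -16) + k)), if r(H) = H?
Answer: -103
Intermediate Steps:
u(P, Q) = 15*P
k = 107 (k = 29 + 78 = 107)
1/r(1/(u(-14, -16) + k)) = 1/(1/(15*(-14) + 107)) = 1/(1/(-210 + 107)) = 1/(1/(-103)) = 1/(-1/103) = -103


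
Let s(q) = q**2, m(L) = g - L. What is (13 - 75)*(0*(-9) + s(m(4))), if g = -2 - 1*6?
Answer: -8928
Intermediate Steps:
g = -8 (g = -2 - 6 = -8)
m(L) = -8 - L
(13 - 75)*(0*(-9) + s(m(4))) = (13 - 75)*(0*(-9) + (-8 - 1*4)**2) = -62*(0 + (-8 - 4)**2) = -62*(0 + (-12)**2) = -62*(0 + 144) = -62*144 = -8928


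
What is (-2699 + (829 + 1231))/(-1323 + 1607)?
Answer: -9/4 ≈ -2.2500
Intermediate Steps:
(-2699 + (829 + 1231))/(-1323 + 1607) = (-2699 + 2060)/284 = -639*1/284 = -9/4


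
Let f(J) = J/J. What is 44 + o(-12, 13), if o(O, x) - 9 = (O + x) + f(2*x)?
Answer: 55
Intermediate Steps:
f(J) = 1
o(O, x) = 10 + O + x (o(O, x) = 9 + ((O + x) + 1) = 9 + (1 + O + x) = 10 + O + x)
44 + o(-12, 13) = 44 + (10 - 12 + 13) = 44 + 11 = 55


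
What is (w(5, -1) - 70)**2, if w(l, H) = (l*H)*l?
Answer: 9025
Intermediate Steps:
w(l, H) = H*l**2 (w(l, H) = (H*l)*l = H*l**2)
(w(5, -1) - 70)**2 = (-1*5**2 - 70)**2 = (-1*25 - 70)**2 = (-25 - 70)**2 = (-95)**2 = 9025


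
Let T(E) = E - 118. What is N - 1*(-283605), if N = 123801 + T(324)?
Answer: 407612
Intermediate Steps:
T(E) = -118 + E
N = 124007 (N = 123801 + (-118 + 324) = 123801 + 206 = 124007)
N - 1*(-283605) = 124007 - 1*(-283605) = 124007 + 283605 = 407612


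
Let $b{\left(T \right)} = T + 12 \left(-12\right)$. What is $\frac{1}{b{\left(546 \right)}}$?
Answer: $\frac{1}{402} \approx 0.0024876$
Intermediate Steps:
$b{\left(T \right)} = -144 + T$ ($b{\left(T \right)} = T - 144 = -144 + T$)
$\frac{1}{b{\left(546 \right)}} = \frac{1}{-144 + 546} = \frac{1}{402}$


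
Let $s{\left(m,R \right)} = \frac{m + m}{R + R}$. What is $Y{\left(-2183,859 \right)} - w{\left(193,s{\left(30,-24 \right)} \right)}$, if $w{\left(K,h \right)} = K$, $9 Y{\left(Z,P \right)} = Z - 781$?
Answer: $- \frac{1567}{3} \approx -522.33$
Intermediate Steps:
$Y{\left(Z,P \right)} = - \frac{781}{9} + \frac{Z}{9}$ ($Y{\left(Z,P \right)} = \frac{Z - 781}{9} = \frac{-781 + Z}{9} = - \frac{781}{9} + \frac{Z}{9}$)
$s{\left(m,R \right)} = \frac{m}{R}$ ($s{\left(m,R \right)} = \frac{2 m}{2 R} = 2 m \frac{1}{2 R} = \frac{m}{R}$)
$Y{\left(-2183,859 \right)} - w{\left(193,s{\left(30,-24 \right)} \right)} = \left(- \frac{781}{9} + \frac{1}{9} \left(-2183\right)\right) - 193 = \left(- \frac{781}{9} - \frac{2183}{9}\right) - 193 = - \frac{988}{3} - 193 = - \frac{1567}{3}$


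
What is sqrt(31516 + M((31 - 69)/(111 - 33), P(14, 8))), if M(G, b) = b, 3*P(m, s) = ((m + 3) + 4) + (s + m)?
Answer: sqrt(283773)/3 ≈ 177.57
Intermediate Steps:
P(m, s) = 7/3 + s/3 + 2*m/3 (P(m, s) = (((m + 3) + 4) + (s + m))/3 = (((3 + m) + 4) + (m + s))/3 = ((7 + m) + (m + s))/3 = (7 + s + 2*m)/3 = 7/3 + s/3 + 2*m/3)
sqrt(31516 + M((31 - 69)/(111 - 33), P(14, 8))) = sqrt(31516 + (7/3 + (1/3)*8 + (2/3)*14)) = sqrt(31516 + (7/3 + 8/3 + 28/3)) = sqrt(31516 + 43/3) = sqrt(94591/3) = sqrt(283773)/3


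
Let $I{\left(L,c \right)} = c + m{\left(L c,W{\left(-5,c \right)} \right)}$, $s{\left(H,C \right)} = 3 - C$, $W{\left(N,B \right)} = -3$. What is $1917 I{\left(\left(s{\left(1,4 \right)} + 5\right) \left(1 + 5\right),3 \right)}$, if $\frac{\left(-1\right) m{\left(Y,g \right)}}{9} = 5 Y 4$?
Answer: $-24838569$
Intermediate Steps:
$m{\left(Y,g \right)} = - 180 Y$ ($m{\left(Y,g \right)} = - 9 \cdot 5 Y 4 = - 9 \cdot 20 Y = - 180 Y$)
$I{\left(L,c \right)} = c - 180 L c$
$1917 I{\left(\left(s{\left(1,4 \right)} + 5\right) \left(1 + 5\right),3 \right)} = 1917 \cdot 3 \left(1 - 180 \left(\left(3 - 4\right) + 5\right) \left(1 + 5\right)\right) = 1917 \cdot 3 \left(1 - 180 \left(\left(3 - 4\right) + 5\right) 6\right) = 1917 \cdot 3 \left(1 - 180 \left(-1 + 5\right) 6\right) = 1917 \cdot 3 \left(1 - 180 \cdot 4 \cdot 6\right) = 1917 \cdot 3 \left(1 - 4320\right) = 1917 \cdot 3 \left(-4319\right) = 1917 \left(-12957\right) = -24838569$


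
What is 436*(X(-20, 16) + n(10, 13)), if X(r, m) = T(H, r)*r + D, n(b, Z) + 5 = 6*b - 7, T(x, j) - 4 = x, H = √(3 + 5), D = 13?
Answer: -8284 - 17440*√2 ≈ -32948.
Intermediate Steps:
H = 2*√2 (H = √8 = 2*√2 ≈ 2.8284)
T(x, j) = 4 + x
n(b, Z) = -12 + 6*b (n(b, Z) = -5 + (6*b - 7) = -5 + (-7 + 6*b) = -12 + 6*b)
X(r, m) = 13 + r*(4 + 2*√2) (X(r, m) = (4 + 2*√2)*r + 13 = r*(4 + 2*√2) + 13 = 13 + r*(4 + 2*√2))
436*(X(-20, 16) + n(10, 13)) = 436*((13 + 2*(-20)*(2 + √2)) + (-12 + 6*10)) = 436*((13 + (-80 - 40*√2)) + (-12 + 60)) = 436*((-67 - 40*√2) + 48) = 436*(-19 - 40*√2) = -8284 - 17440*√2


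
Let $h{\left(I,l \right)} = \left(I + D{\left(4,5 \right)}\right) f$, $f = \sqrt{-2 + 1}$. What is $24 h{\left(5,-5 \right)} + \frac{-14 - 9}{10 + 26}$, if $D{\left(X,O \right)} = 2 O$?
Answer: $- \frac{23}{36} + 360 i \approx -0.63889 + 360.0 i$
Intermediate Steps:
$f = i$ ($f = \sqrt{-1} = i \approx 1.0 i$)
$h{\left(I,l \right)} = i \left(10 + I\right)$ ($h{\left(I,l \right)} = \left(I + 2 \cdot 5\right) i = \left(I + 10\right) i = \left(10 + I\right) i = i \left(10 + I\right)$)
$24 h{\left(5,-5 \right)} + \frac{-14 - 9}{10 + 26} = 24 i \left(10 + 5\right) + \frac{-14 - 9}{10 + 26} = 24 i 15 - \frac{23}{36} = 24 \cdot 15 i - \frac{23}{36} = 360 i - \frac{23}{36} = - \frac{23}{36} + 360 i$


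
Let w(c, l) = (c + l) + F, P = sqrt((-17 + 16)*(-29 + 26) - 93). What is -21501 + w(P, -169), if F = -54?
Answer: -21724 + 3*I*sqrt(10) ≈ -21724.0 + 9.4868*I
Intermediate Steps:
P = 3*I*sqrt(10) (P = sqrt(-1*(-3) - 93) = sqrt(3 - 93) = sqrt(-90) = 3*I*sqrt(10) ≈ 9.4868*I)
w(c, l) = -54 + c + l (w(c, l) = (c + l) - 54 = -54 + c + l)
-21501 + w(P, -169) = -21501 + (-54 + 3*I*sqrt(10) - 169) = -21501 + (-223 + 3*I*sqrt(10)) = -21724 + 3*I*sqrt(10)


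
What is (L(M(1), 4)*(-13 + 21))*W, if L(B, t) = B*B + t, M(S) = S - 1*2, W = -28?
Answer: -1120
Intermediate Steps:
M(S) = -2 + S (M(S) = S - 2 = -2 + S)
L(B, t) = t + B**2 (L(B, t) = B**2 + t = t + B**2)
(L(M(1), 4)*(-13 + 21))*W = ((4 + (-2 + 1)**2)*(-13 + 21))*(-28) = ((4 + (-1)**2)*8)*(-28) = ((4 + 1)*8)*(-28) = (5*8)*(-28) = 40*(-28) = -1120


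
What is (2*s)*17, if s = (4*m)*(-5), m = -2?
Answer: 1360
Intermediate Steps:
s = 40 (s = (4*(-2))*(-5) = -8*(-5) = 40)
(2*s)*17 = (2*40)*17 = 80*17 = 1360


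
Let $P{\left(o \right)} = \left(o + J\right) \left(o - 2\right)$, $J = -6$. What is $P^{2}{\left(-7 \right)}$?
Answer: $13689$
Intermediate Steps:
$P{\left(o \right)} = \left(-6 + o\right) \left(-2 + o\right)$ ($P{\left(o \right)} = \left(o - 6\right) \left(o - 2\right) = \left(-6 + o\right) \left(-2 + o\right)$)
$P^{2}{\left(-7 \right)} = \left(12 + \left(-7\right)^{2} - -56\right)^{2} = \left(12 + 49 + 56\right)^{2} = 117^{2} = 13689$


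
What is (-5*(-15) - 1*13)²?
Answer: 3844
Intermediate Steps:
(-5*(-15) - 1*13)² = (75 - 13)² = 62² = 3844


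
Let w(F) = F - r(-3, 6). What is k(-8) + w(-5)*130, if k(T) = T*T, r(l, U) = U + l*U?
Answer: 974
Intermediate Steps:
r(l, U) = U + U*l
k(T) = T²
w(F) = 12 + F (w(F) = F - 6*(1 - 3) = F - 6*(-2) = F - 1*(-12) = F + 12 = 12 + F)
k(-8) + w(-5)*130 = (-8)² + (12 - 5)*130 = 64 + 7*130 = 64 + 910 = 974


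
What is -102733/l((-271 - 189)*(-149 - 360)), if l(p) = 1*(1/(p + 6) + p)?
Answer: -24054521018/54822944441 ≈ -0.43877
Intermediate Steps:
l(p) = p + 1/(6 + p) (l(p) = 1*(1/(6 + p) + p) = 1*(p + 1/(6 + p)) = p + 1/(6 + p))
-102733/l((-271 - 189)*(-149 - 360)) = -102733*(6 + (-271 - 189)*(-149 - 360))/(1 + ((-271 - 189)*(-149 - 360))² + 6*((-271 - 189)*(-149 - 360))) = -102733*(6 - 460*(-509))/(1 + (-460*(-509))² + 6*(-460*(-509))) = -102733*(6 + 234140)/(1 + 234140² + 6*234140) = -102733*234146/(1 + 54821539600 + 1404840) = -102733/((1/234146)*54822944441) = -102733/54822944441/234146 = -102733*234146/54822944441 = -24054521018/54822944441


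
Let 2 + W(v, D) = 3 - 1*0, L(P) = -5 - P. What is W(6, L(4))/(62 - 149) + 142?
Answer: 12353/87 ≈ 141.99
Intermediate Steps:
W(v, D) = 1 (W(v, D) = -2 + (3 - 1*0) = -2 + (3 + 0) = -2 + 3 = 1)
W(6, L(4))/(62 - 149) + 142 = 1/(62 - 149) + 142 = 1/(-87) + 142 = 1*(-1/87) + 142 = -1/87 + 142 = 12353/87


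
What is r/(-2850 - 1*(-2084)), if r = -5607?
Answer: 5607/766 ≈ 7.3198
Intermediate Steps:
r/(-2850 - 1*(-2084)) = -5607/(-2850 - 1*(-2084)) = -5607/(-2850 + 2084) = -5607/(-766) = -5607*(-1/766) = 5607/766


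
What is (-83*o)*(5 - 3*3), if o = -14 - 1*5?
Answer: -6308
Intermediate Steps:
o = -19 (o = -14 - 5 = -19)
(-83*o)*(5 - 3*3) = (-83*(-19))*(5 - 3*3) = 1577*(5 - 9) = 1577*(-4) = -6308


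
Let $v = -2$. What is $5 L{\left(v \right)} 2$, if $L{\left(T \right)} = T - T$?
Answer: $0$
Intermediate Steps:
$L{\left(T \right)} = 0$
$5 L{\left(v \right)} 2 = 5 \cdot 0 \cdot 2 = 0 \cdot 2 = 0$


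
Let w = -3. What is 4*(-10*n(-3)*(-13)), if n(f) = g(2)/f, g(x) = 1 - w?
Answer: -2080/3 ≈ -693.33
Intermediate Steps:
g(x) = 4 (g(x) = 1 - 1*(-3) = 1 + 3 = 4)
n(f) = 4/f
4*(-10*n(-3)*(-13)) = 4*(-40/(-3)*(-13)) = 4*(-40*(-1)/3*(-13)) = 4*(-10*(-4/3)*(-13)) = 4*((40/3)*(-13)) = 4*(-520/3) = -2080/3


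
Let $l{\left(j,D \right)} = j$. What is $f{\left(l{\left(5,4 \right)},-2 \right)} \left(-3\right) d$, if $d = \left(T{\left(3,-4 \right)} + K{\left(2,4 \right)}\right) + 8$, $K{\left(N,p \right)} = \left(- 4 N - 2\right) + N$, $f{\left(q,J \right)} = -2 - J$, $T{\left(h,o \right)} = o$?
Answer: $0$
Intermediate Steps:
$K{\left(N,p \right)} = -2 - 3 N$ ($K{\left(N,p \right)} = \left(-2 - 4 N\right) + N = -2 - 3 N$)
$d = -4$ ($d = \left(-4 - 8\right) + 8 = -12 + 8 = -4$)
$f{\left(l{\left(5,4 \right)},-2 \right)} \left(-3\right) d = \left(-2 - -2\right) \left(-3\right) \left(-4\right) = \left(-2 + 2\right) \left(-3\right) \left(-4\right) = 0 \left(-3\right) \left(-4\right) = 0 \left(-4\right) = 0$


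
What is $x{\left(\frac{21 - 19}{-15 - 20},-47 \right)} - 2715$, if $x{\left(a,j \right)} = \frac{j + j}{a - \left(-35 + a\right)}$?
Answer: $- \frac{95119}{35} \approx -2717.7$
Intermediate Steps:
$x{\left(a,j \right)} = \frac{2 j}{35}$
$x{\left(\frac{21 - 19}{-15 - 20},-47 \right)} - 2715 = \frac{2}{35} \left(-47\right) - 2715 = - \frac{94}{35} - 2715 = - \frac{95119}{35}$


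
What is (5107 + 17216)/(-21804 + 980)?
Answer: -22323/20824 ≈ -1.0720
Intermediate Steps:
(5107 + 17216)/(-21804 + 980) = 22323/(-20824) = 22323*(-1/20824) = -22323/20824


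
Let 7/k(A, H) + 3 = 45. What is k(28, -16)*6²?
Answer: 6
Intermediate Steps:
k(A, H) = ⅙ (k(A, H) = 7/(-3 + 45) = 7/42 = 7*(1/42) = ⅙)
k(28, -16)*6² = (⅙)*6² = (⅙)*36 = 6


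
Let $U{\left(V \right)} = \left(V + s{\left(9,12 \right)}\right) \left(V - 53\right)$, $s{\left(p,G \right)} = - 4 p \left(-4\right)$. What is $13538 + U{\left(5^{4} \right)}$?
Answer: $453406$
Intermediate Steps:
$s{\left(p,G \right)} = 16 p$
$U{\left(V \right)} = \left(-53 + V\right) \left(144 + V\right)$ ($U{\left(V \right)} = \left(V + 16 \cdot 9\right) \left(V - 53\right) = \left(V + 144\right) \left(-53 + V\right) = \left(144 + V\right) \left(-53 + V\right) = \left(-53 + V\right) \left(144 + V\right)$)
$13538 + U{\left(5^{4} \right)} = 13538 + \left(-7632 + \left(5^{4}\right)^{2} + 91 \cdot 5^{4}\right) = 13538 + \left(-7632 + 625^{2} + 91 \cdot 625\right) = 13538 + \left(-7632 + 390625 + 56875\right) = 13538 + 439868 = 453406$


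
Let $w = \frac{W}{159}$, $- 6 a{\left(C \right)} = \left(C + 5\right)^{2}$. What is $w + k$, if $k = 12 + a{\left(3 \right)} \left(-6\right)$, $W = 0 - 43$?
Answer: $\frac{12041}{159} \approx 75.729$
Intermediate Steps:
$W = -43$
$a{\left(C \right)} = - \frac{\left(5 + C\right)^{2}}{6}$ ($a{\left(C \right)} = - \frac{\left(C + 5\right)^{2}}{6} = - \frac{\left(5 + C\right)^{2}}{6}$)
$k = 76$ ($k = 12 + - \frac{\left(5 + 3\right)^{2}}{6} \left(-6\right) = 12 + - \frac{8^{2}}{6} \left(-6\right) = 12 + \left(- \frac{1}{6}\right) 64 \left(-6\right) = 12 - -64 = 12 + 64 = 76$)
$w = - \frac{43}{159} \approx -0.27044$
$w + k = - \frac{43}{159} + 76 = \frac{12041}{159}$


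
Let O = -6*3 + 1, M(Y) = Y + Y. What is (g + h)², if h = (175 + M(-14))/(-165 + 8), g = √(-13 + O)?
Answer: (147 - 157*I*√30)²/24649 ≈ -29.123 - 10.257*I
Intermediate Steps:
M(Y) = 2*Y
O = -17 (O = -18 + 1 = -17)
g = I*√30 (g = √(-13 - 17) = √(-30) = I*√30 ≈ 5.4772*I)
h = -147/157 (h = (175 + 2*(-14))/(-165 + 8) = (175 - 28)/(-157) = 147*(-1/157) = -147/157 ≈ -0.93631)
(g + h)² = (I*√30 - 147/157)² = (-147/157 + I*√30)²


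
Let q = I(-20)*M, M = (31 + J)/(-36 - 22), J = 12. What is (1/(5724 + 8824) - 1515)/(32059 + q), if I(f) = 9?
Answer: -639166351/13522620590 ≈ -0.047266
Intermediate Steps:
M = -43/58 (M = (31 + 12)/(-36 - 22) = 43/(-58) = 43*(-1/58) = -43/58 ≈ -0.74138)
q = -387/58 (q = 9*(-43/58) = -387/58 ≈ -6.6724)
(1/(5724 + 8824) - 1515)/(32059 + q) = (1/(5724 + 8824) - 1515)/(32059 - 387/58) = (1/14548 - 1515)/(1859035/58) = (1/14548 - 1515)*(58/1859035) = -22040219/14548*58/1859035 = -639166351/13522620590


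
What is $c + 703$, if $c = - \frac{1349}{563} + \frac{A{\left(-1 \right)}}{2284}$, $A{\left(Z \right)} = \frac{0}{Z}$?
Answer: $\frac{394440}{563} \approx 700.6$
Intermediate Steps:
$A{\left(Z \right)} = 0$
$c = - \frac{1349}{563}$ ($c = - \frac{1349}{563} + \frac{0}{2284} = \left(-1349\right) \frac{1}{563} + 0 \cdot \frac{1}{2284} = - \frac{1349}{563} + 0 = - \frac{1349}{563} \approx -2.3961$)
$c + 703 = - \frac{1349}{563} + 703 = \frac{394440}{563}$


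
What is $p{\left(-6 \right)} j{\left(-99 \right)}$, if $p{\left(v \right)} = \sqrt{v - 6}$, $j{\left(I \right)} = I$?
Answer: $- 198 i \sqrt{3} \approx - 342.95 i$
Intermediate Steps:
$p{\left(v \right)} = \sqrt{-6 + v}$
$p{\left(-6 \right)} j{\left(-99 \right)} = \sqrt{-6 - 6} \left(-99\right) = \sqrt{-12} \left(-99\right) = 2 i \sqrt{3} \left(-99\right) = - 198 i \sqrt{3}$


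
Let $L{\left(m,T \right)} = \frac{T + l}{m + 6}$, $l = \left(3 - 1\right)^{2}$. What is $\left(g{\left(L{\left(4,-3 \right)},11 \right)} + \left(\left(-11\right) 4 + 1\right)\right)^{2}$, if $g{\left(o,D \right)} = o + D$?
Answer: $\frac{101761}{100} \approx 1017.6$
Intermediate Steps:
$l = 4$ ($l = 2^{2} = 4$)
$L{\left(m,T \right)} = \frac{4 + T}{6 + m}$ ($L{\left(m,T \right)} = \frac{T + 4}{m + 6} = \frac{4 + T}{6 + m}$)
$g{\left(o,D \right)} = D + o$
$\left(g{\left(L{\left(4,-3 \right)},11 \right)} + \left(\left(-11\right) 4 + 1\right)\right)^{2} = \left(\left(11 + \frac{4 - 3}{6 + 4}\right) + \left(\left(-11\right) 4 + 1\right)\right)^{2} = \left(\left(11 + \frac{1}{10} \cdot 1\right) + \left(-44 + 1\right)\right)^{2} = \left(\left(11 + \frac{1}{10} \cdot 1\right) - 43\right)^{2} = \left(\left(11 + \frac{1}{10}\right) - 43\right)^{2} = \left(\frac{111}{10} - 43\right)^{2} = \left(- \frac{319}{10}\right)^{2} = \frac{101761}{100}$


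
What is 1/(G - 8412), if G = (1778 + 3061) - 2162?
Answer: -1/5735 ≈ -0.00017437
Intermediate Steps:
G = 2677 (G = 4839 - 2162 = 2677)
1/(G - 8412) = 1/(2677 - 8412) = 1/(-5735) = -1/5735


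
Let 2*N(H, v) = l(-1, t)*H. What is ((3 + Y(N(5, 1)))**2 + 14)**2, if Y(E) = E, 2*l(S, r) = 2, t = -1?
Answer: 31329/16 ≈ 1958.1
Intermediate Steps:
l(S, r) = 1 (l(S, r) = (1/2)*2 = 1)
N(H, v) = H/2 (N(H, v) = (1*H)/2 = H/2)
((3 + Y(N(5, 1)))**2 + 14)**2 = ((3 + (1/2)*5)**2 + 14)**2 = ((3 + 5/2)**2 + 14)**2 = ((11/2)**2 + 14)**2 = (121/4 + 14)**2 = (177/4)**2 = 31329/16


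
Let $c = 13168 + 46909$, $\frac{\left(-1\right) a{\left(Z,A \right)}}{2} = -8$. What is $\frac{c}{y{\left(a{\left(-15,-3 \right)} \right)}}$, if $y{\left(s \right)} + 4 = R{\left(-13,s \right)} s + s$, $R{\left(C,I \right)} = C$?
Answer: $- \frac{60077}{196} \approx -306.52$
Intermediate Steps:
$a{\left(Z,A \right)} = 16$ ($a{\left(Z,A \right)} = \left(-2\right) \left(-8\right) = 16$)
$c = 60077$
$y{\left(s \right)} = -4 - 12 s$ ($y{\left(s \right)} = -4 + \left(- 13 s + s\right) = -4 - 12 s$)
$\frac{c}{y{\left(a{\left(-15,-3 \right)} \right)}} = \frac{60077}{-4 - 192} = \frac{60077}{-196} = 60077 \left(- \frac{1}{196}\right) = - \frac{60077}{196}$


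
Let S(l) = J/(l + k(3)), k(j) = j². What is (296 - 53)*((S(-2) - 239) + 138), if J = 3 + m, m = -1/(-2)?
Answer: -48843/2 ≈ -24422.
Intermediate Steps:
m = ½ (m = -1*(-½) = ½ ≈ 0.50000)
J = 7/2 (J = 3 + ½ = 7/2 ≈ 3.5000)
S(l) = 7/(2*(9 + l)) (S(l) = 7/(2*(l + 3²)) = 7/(2*(l + 9)) = 7/(2*(9 + l)))
(296 - 53)*((S(-2) - 239) + 138) = (296 - 53)*((7/(2*(9 - 2)) - 239) + 138) = 243*(((7/2)/7 - 239) + 138) = 243*(((7/2)*(⅐) - 239) + 138) = 243*((½ - 239) + 138) = 243*(-477/2 + 138) = 243*(-201/2) = -48843/2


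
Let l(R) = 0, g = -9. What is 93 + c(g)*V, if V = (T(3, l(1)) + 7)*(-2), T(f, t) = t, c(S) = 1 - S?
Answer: -47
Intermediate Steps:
V = -14 (V = (0 + 7)*(-2) = 7*(-2) = -14)
93 + c(g)*V = 93 + (1 - 1*(-9))*(-14) = 93 + (1 + 9)*(-14) = 93 + 10*(-14) = 93 - 140 = -47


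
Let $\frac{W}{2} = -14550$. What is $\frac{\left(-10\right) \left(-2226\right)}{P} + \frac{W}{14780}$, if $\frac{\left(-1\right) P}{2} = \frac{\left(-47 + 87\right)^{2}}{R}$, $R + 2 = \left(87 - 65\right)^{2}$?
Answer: $- \frac{198340587}{59120} \approx -3354.9$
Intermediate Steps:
$R = 482$ ($R = -2 + \left(87 - 65\right)^{2} = -2 + 22^{2} = -2 + 484 = 482$)
$W = -29100$ ($W = 2 \left(-14550\right) = -29100$)
$P = - \frac{1600}{241}$ ($P = - 2 \frac{\left(-47 + 87\right)^{2}}{482} = - 2 \cdot 40^{2} \cdot \frac{1}{482} = - 2 \cdot 1600 \cdot \frac{1}{482} = \left(-2\right) \frac{800}{241} = - \frac{1600}{241} \approx -6.639$)
$\frac{\left(-10\right) \left(-2226\right)}{P} + \frac{W}{14780} = \frac{\left(-10\right) \left(-2226\right)}{- \frac{1600}{241}} - \frac{29100}{14780} = 22260 \left(- \frac{241}{1600}\right) - \frac{1455}{739} = - \frac{268233}{80} - \frac{1455}{739} = - \frac{198340587}{59120}$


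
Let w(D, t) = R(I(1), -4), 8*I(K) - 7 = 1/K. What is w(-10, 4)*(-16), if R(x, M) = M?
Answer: 64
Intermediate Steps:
I(K) = 7/8 + 1/(8*K)
w(D, t) = -4
w(-10, 4)*(-16) = -4*(-16) = 64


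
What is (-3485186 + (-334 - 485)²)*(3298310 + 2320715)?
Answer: -15814324435625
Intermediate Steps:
(-3485186 + (-334 - 485)²)*(3298310 + 2320715) = (-3485186 + (-819)²)*5619025 = (-3485186 + 670761)*5619025 = -2814425*5619025 = -15814324435625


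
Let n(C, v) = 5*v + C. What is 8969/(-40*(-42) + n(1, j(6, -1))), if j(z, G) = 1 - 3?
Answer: 8969/1671 ≈ 5.3674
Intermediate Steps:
j(z, G) = -2
n(C, v) = C + 5*v
8969/(-40*(-42) + n(1, j(6, -1))) = 8969/(-40*(-42) + (1 + 5*(-2))) = 8969/(1680 + (1 - 10)) = 8969/(1680 - 9) = 8969/1671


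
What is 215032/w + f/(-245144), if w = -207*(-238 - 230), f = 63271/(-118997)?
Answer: 1568197684094893/706502150356392 ≈ 2.2197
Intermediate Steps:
f = -63271/118997 (f = 63271*(-1/118997) = -63271/118997 ≈ -0.53170)
w = 96876 (w = -207*(-468) = 96876)
215032/w + f/(-245144) = 215032/96876 - 63271/118997/(-245144) = 215032*(1/96876) - 63271/118997*(-1/245144) = 53758/24219 + 63271/29171400568 = 1568197684094893/706502150356392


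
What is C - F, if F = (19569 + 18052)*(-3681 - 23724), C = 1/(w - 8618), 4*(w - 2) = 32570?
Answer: 976360319233/947 ≈ 1.0310e+9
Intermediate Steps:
w = 16289/2 (w = 2 + (¼)*32570 = 2 + 16285/2 = 16289/2 ≈ 8144.5)
C = -2/947 (C = 1/(16289/2 - 8618) = 1/(-947/2) = -2/947 ≈ -0.0021119)
F = -1031003505 (F = 37621*(-27405) = -1031003505)
C - F = -2/947 - 1*(-1031003505) = -2/947 + 1031003505 = 976360319233/947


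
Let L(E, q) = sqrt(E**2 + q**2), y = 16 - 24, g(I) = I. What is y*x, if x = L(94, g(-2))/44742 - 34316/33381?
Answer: 274528/33381 - 8*sqrt(2210)/22371 ≈ 8.2073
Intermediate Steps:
y = -8
x = -34316/33381 + sqrt(2210)/22371 (x = sqrt(94**2 + (-2)**2)/44742 - 34316/33381 = sqrt(8836 + 4)*(1/44742) - 34316*1/33381 = sqrt(8840)*(1/44742) - 34316/33381 = (2*sqrt(2210))*(1/44742) - 34316/33381 = sqrt(2210)/22371 - 34316/33381 = -34316/33381 + sqrt(2210)/22371 ≈ -1.0259)
y*x = -8*(-34316/33381 + sqrt(2210)/22371) = 274528/33381 - 8*sqrt(2210)/22371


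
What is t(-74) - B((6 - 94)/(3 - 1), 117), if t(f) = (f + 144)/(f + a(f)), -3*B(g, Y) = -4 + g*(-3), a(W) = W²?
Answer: 345833/8103 ≈ 42.680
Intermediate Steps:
B(g, Y) = 4/3 + g (B(g, Y) = -(-4 + g*(-3))/3 = -(-4 - 3*g)/3 = 4/3 + g)
t(f) = (144 + f)/(f + f²) (t(f) = (f + 144)/(f + f²) = (144 + f)/(f + f²))
t(-74) - B((6 - 94)/(3 - 1), 117) = (144 - 74)/((-74)*(1 - 74)) - (4/3 + (6 - 94)/(3 - 1)) = -1/74*70/(-73) - (4/3 - 88/2) = -1/74*(-1/73)*70 - (4/3 - 88*½) = 35/2701 - (4/3 - 44) = 35/2701 - 1*(-128/3) = 35/2701 + 128/3 = 345833/8103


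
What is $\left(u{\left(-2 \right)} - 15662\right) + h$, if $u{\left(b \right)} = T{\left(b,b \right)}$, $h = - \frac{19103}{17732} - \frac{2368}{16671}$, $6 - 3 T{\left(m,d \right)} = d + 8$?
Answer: $- \frac{4630206969353}{295610172} \approx -15663.0$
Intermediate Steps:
$T{\left(m,d \right)} = - \frac{2}{3} - \frac{d}{3}$ ($T{\left(m,d \right)} = 2 - \frac{d + 8}{3} = 2 - \frac{8 + d}{3} = 2 - \left(\frac{8}{3} + \frac{d}{3}\right) = - \frac{2}{3} - \frac{d}{3}$)
$h = - \frac{360455489}{295610172}$ ($h = \left(-19103\right) \frac{1}{17732} - \frac{2368}{16671} = - \frac{19103}{17732} - \frac{2368}{16671} = - \frac{360455489}{295610172} \approx -1.2194$)
$u{\left(b \right)} = - \frac{2}{3} - \frac{b}{3}$
$\left(u{\left(-2 \right)} - 15662\right) + h = \left(\left(- \frac{2}{3} - - \frac{2}{3}\right) - 15662\right) - \frac{360455489}{295610172} = \left(\left(- \frac{2}{3} + \frac{2}{3}\right) - 15662\right) - \frac{360455489}{295610172} = \left(0 - 15662\right) - \frac{360455489}{295610172} = -15662 - \frac{360455489}{295610172} = - \frac{4630206969353}{295610172}$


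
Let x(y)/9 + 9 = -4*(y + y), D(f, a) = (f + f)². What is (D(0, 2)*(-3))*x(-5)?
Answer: 0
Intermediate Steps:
D(f, a) = 4*f² (D(f, a) = (2*f)² = 4*f²)
x(y) = -81 - 72*y (x(y) = -81 + 9*(-4*(y + y)) = -81 + 9*(-8*y) = -81 - 72*y)
(D(0, 2)*(-3))*x(-5) = ((4*0²)*(-3))*(-81 - 72*(-5)) = ((4*0)*(-3))*(-81 + 360) = (0*(-3))*279 = 0*279 = 0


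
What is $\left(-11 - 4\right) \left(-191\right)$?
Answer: $2865$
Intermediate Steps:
$\left(-11 - 4\right) \left(-191\right) = \left(-15\right) \left(-191\right) = 2865$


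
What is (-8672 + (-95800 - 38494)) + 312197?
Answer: 169231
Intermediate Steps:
(-8672 + (-95800 - 38494)) + 312197 = (-8672 - 134294) + 312197 = -142966 + 312197 = 169231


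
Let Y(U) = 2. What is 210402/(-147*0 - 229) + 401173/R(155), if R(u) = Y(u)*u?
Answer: 26643997/70990 ≈ 375.32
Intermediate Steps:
R(u) = 2*u
210402/(-147*0 - 229) + 401173/R(155) = 210402/(-147*0 - 229) + 401173/((2*155)) = 210402/(0 - 229) + 401173/310 = 210402/(-229) + 401173*(1/310) = 210402*(-1/229) + 401173/310 = -210402/229 + 401173/310 = 26643997/70990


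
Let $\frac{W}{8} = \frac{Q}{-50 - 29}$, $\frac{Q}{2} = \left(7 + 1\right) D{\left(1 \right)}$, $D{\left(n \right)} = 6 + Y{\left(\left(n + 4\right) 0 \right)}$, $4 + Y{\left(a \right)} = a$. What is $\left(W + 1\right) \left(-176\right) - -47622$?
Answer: $\frac{3793290}{79} \approx 48016.0$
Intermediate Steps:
$Y{\left(a \right)} = -4 + a$
$D{\left(n \right)} = 2$ ($D{\left(n \right)} = 6 + \left(-4 + \left(n + 4\right) 0\right) = 6 + \left(-4 + \left(4 + n\right) 0\right) = 6 + \left(-4 + 0\right) = 6 - 4 = 2$)
$Q = 32$ ($Q = 2 \left(7 + 1\right) 2 = 2 \cdot 8 \cdot 2 = 2 \cdot 16 = 32$)
$W = - \frac{256}{79}$ ($W = 8 \frac{32}{-50 - 29} = 8 \frac{32}{-79} = 8 \cdot 32 \left(- \frac{1}{79}\right) = 8 \left(- \frac{32}{79}\right) = - \frac{256}{79} \approx -3.2405$)
$\left(W + 1\right) \left(-176\right) - -47622 = \left(- \frac{256}{79} + 1\right) \left(-176\right) - -47622 = \left(- \frac{177}{79}\right) \left(-176\right) + 47622 = \frac{31152}{79} + 47622 = \frac{3793290}{79}$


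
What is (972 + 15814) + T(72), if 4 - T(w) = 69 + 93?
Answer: 16628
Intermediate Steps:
T(w) = -158 (T(w) = 4 - (69 + 93) = 4 - 1*162 = 4 - 162 = -158)
(972 + 15814) + T(72) = (972 + 15814) - 158 = 16786 - 158 = 16628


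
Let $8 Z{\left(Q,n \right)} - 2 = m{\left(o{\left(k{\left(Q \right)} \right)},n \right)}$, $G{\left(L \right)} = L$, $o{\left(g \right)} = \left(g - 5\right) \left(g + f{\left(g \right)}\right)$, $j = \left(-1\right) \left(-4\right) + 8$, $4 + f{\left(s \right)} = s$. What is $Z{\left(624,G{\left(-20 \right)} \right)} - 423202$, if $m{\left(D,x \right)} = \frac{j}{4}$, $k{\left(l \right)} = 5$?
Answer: $- \frac{3385611}{8} \approx -4.232 \cdot 10^{5}$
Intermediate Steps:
$f{\left(s \right)} = -4 + s$
$j = 12$ ($j = 4 + 8 = 12$)
$o{\left(g \right)} = \left(-5 + g\right) \left(-4 + 2 g\right)$ ($o{\left(g \right)} = \left(g - 5\right) \left(g + \left(-4 + g\right)\right) = \left(-5 + g\right) \left(-4 + 2 g\right)$)
$m{\left(D,x \right)} = 3$ ($m{\left(D,x \right)} = \frac{12}{4} = 12 \cdot \frac{1}{4} = 3$)
$Z{\left(Q,n \right)} = \frac{5}{8}$ ($Z{\left(Q,n \right)} = \frac{1}{4} + \frac{1}{8} \cdot 3 = \frac{1}{4} + \frac{3}{8} = \frac{5}{8}$)
$Z{\left(624,G{\left(-20 \right)} \right)} - 423202 = \frac{5}{8} - 423202 = - \frac{3385611}{8}$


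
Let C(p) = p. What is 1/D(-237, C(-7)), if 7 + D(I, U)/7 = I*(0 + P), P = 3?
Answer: -1/5026 ≈ -0.00019897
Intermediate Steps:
D(I, U) = -49 + 21*I (D(I, U) = -49 + 7*(I*(0 + 3)) = -49 + 7*(I*3) = -49 + 7*(3*I) = -49 + 21*I)
1/D(-237, C(-7)) = 1/(-49 + 21*(-237)) = 1/(-49 - 4977) = 1/(-5026) = -1/5026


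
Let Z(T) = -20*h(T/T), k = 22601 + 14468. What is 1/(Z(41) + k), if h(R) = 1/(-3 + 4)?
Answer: 1/37049 ≈ 2.6991e-5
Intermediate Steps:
h(R) = 1 (h(R) = 1/1 = 1)
k = 37069
Z(T) = -20 (Z(T) = -20*1 = -20)
1/(Z(41) + k) = 1/(-20 + 37069) = 1/37049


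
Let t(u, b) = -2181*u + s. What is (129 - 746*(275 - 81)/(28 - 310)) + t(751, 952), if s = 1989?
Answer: -230577271/141 ≈ -1.6353e+6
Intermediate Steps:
t(u, b) = 1989 - 2181*u (t(u, b) = -2181*u + 1989 = 1989 - 2181*u)
(129 - 746*(275 - 81)/(28 - 310)) + t(751, 952) = (129 - 746*(275 - 81)/(28 - 310)) + (1989 - 2181*751) = (129 - 144724/(-282)) + (1989 - 1637931) = (129 - 144724*(-1)/282) - 1635942 = (129 - 746*(-97/141)) - 1635942 = (129 + 72362/141) - 1635942 = 90551/141 - 1635942 = -230577271/141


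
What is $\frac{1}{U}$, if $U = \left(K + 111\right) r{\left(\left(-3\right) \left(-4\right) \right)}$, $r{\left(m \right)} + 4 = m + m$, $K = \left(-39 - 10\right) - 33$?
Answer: $\frac{1}{580} \approx 0.0017241$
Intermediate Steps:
$K = -82$ ($K = -49 - 33 = -82$)
$r{\left(m \right)} = -4 + 2 m$ ($r{\left(m \right)} = -4 + \left(m + m\right) = -4 + 2 m$)
$U = 580$ ($U = \left(-82 + 111\right) \left(-4 + 2 \left(\left(-3\right) \left(-4\right)\right)\right) = 29 \left(-4 + 2 \cdot 12\right) = 29 \left(-4 + 24\right) = 29 \cdot 20 = 580$)
$\frac{1}{U} = \frac{1}{580}$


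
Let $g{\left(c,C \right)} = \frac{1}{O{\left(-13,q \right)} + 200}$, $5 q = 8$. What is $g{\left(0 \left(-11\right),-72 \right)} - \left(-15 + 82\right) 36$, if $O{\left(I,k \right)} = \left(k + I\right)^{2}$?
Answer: $- \frac{19896563}{8249} \approx -2412.0$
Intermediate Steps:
$q = \frac{8}{5}$ ($q = \frac{1}{5} \cdot 8 = \frac{8}{5} \approx 1.6$)
$O{\left(I,k \right)} = \left(I + k\right)^{2}$
$g{\left(c,C \right)} = \frac{25}{8249}$ ($g{\left(c,C \right)} = \frac{1}{\left(-13 + \frac{8}{5}\right)^{2} + 200} = \frac{1}{\left(- \frac{57}{5}\right)^{2} + 200} = \frac{1}{\frac{3249}{25} + 200} = \frac{1}{\frac{8249}{25}} = \frac{25}{8249}$)
$g{\left(0 \left(-11\right),-72 \right)} - \left(-15 + 82\right) 36 = \frac{25}{8249} - \left(-15 + 82\right) 36 = \frac{25}{8249} - 67 \cdot 36 = \frac{25}{8249} - 2412 = - \frac{19896563}{8249}$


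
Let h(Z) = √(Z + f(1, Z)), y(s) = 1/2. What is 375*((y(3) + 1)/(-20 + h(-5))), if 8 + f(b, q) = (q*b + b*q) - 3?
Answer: -1875/71 - 375*I*√26/284 ≈ -26.408 - 6.7329*I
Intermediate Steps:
y(s) = ½
f(b, q) = -11 + 2*b*q (f(b, q) = -8 + ((q*b + b*q) - 3) = -8 + ((b*q + b*q) - 3) = -8 + (2*b*q - 3) = -8 + (-3 + 2*b*q) = -11 + 2*b*q)
h(Z) = √(-11 + 3*Z) (h(Z) = √(Z + (-11 + 2*1*Z)) = √(Z + (-11 + 2*Z)) = √(-11 + 3*Z))
375*((y(3) + 1)/(-20 + h(-5))) = 375*((½ + 1)/(-20 + √(-11 + 3*(-5)))) = 375*(3/(2*(-20 + √(-11 - 15)))) = 375*(3/(2*(-20 + √(-26)))) = 375*(3/(2*(-20 + I*√26))) = 1125/(2*(-20 + I*√26))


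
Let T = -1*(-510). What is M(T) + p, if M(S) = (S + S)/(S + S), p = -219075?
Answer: -219074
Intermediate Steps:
T = 510
M(S) = 1 (M(S) = (2*S)/((2*S)) = (2*S)*(1/(2*S)) = 1)
M(T) + p = 1 - 219075 = -219074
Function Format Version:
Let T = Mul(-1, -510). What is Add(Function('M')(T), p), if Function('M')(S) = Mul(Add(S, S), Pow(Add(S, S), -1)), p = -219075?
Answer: -219074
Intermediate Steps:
T = 510
Function('M')(S) = 1 (Function('M')(S) = Mul(Mul(2, S), Pow(Mul(2, S), -1)) = Mul(Mul(2, S), Mul(Rational(1, 2), Pow(S, -1))) = 1)
Add(Function('M')(T), p) = Add(1, -219075) = -219074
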